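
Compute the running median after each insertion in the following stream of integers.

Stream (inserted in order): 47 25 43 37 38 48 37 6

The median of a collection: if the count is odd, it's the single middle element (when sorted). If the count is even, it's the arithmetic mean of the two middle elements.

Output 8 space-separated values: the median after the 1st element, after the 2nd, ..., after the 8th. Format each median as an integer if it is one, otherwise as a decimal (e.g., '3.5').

Answer: 47 36 43 40 38 40.5 38 37.5

Derivation:
Step 1: insert 47 -> lo=[47] (size 1, max 47) hi=[] (size 0) -> median=47
Step 2: insert 25 -> lo=[25] (size 1, max 25) hi=[47] (size 1, min 47) -> median=36
Step 3: insert 43 -> lo=[25, 43] (size 2, max 43) hi=[47] (size 1, min 47) -> median=43
Step 4: insert 37 -> lo=[25, 37] (size 2, max 37) hi=[43, 47] (size 2, min 43) -> median=40
Step 5: insert 38 -> lo=[25, 37, 38] (size 3, max 38) hi=[43, 47] (size 2, min 43) -> median=38
Step 6: insert 48 -> lo=[25, 37, 38] (size 3, max 38) hi=[43, 47, 48] (size 3, min 43) -> median=40.5
Step 7: insert 37 -> lo=[25, 37, 37, 38] (size 4, max 38) hi=[43, 47, 48] (size 3, min 43) -> median=38
Step 8: insert 6 -> lo=[6, 25, 37, 37] (size 4, max 37) hi=[38, 43, 47, 48] (size 4, min 38) -> median=37.5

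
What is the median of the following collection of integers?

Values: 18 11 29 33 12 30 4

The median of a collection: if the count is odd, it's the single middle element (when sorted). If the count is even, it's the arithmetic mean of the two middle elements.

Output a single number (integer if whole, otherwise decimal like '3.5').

Step 1: insert 18 -> lo=[18] (size 1, max 18) hi=[] (size 0) -> median=18
Step 2: insert 11 -> lo=[11] (size 1, max 11) hi=[18] (size 1, min 18) -> median=14.5
Step 3: insert 29 -> lo=[11, 18] (size 2, max 18) hi=[29] (size 1, min 29) -> median=18
Step 4: insert 33 -> lo=[11, 18] (size 2, max 18) hi=[29, 33] (size 2, min 29) -> median=23.5
Step 5: insert 12 -> lo=[11, 12, 18] (size 3, max 18) hi=[29, 33] (size 2, min 29) -> median=18
Step 6: insert 30 -> lo=[11, 12, 18] (size 3, max 18) hi=[29, 30, 33] (size 3, min 29) -> median=23.5
Step 7: insert 4 -> lo=[4, 11, 12, 18] (size 4, max 18) hi=[29, 30, 33] (size 3, min 29) -> median=18

Answer: 18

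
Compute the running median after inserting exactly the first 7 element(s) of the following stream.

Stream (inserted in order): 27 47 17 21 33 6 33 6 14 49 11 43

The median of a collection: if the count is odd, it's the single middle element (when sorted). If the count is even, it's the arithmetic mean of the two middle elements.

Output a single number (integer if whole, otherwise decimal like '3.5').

Step 1: insert 27 -> lo=[27] (size 1, max 27) hi=[] (size 0) -> median=27
Step 2: insert 47 -> lo=[27] (size 1, max 27) hi=[47] (size 1, min 47) -> median=37
Step 3: insert 17 -> lo=[17, 27] (size 2, max 27) hi=[47] (size 1, min 47) -> median=27
Step 4: insert 21 -> lo=[17, 21] (size 2, max 21) hi=[27, 47] (size 2, min 27) -> median=24
Step 5: insert 33 -> lo=[17, 21, 27] (size 3, max 27) hi=[33, 47] (size 2, min 33) -> median=27
Step 6: insert 6 -> lo=[6, 17, 21] (size 3, max 21) hi=[27, 33, 47] (size 3, min 27) -> median=24
Step 7: insert 33 -> lo=[6, 17, 21, 27] (size 4, max 27) hi=[33, 33, 47] (size 3, min 33) -> median=27

Answer: 27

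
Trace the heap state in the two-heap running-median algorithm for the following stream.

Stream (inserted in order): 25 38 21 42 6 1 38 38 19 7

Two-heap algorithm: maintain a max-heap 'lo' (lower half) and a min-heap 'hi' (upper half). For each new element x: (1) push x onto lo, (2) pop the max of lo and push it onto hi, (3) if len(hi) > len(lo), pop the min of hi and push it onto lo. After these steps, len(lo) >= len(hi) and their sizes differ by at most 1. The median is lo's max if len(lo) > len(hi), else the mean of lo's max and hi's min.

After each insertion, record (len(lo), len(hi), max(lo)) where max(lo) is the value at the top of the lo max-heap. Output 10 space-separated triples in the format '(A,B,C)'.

Step 1: insert 25 -> lo=[25] hi=[] -> (len(lo)=1, len(hi)=0, max(lo)=25)
Step 2: insert 38 -> lo=[25] hi=[38] -> (len(lo)=1, len(hi)=1, max(lo)=25)
Step 3: insert 21 -> lo=[21, 25] hi=[38] -> (len(lo)=2, len(hi)=1, max(lo)=25)
Step 4: insert 42 -> lo=[21, 25] hi=[38, 42] -> (len(lo)=2, len(hi)=2, max(lo)=25)
Step 5: insert 6 -> lo=[6, 21, 25] hi=[38, 42] -> (len(lo)=3, len(hi)=2, max(lo)=25)
Step 6: insert 1 -> lo=[1, 6, 21] hi=[25, 38, 42] -> (len(lo)=3, len(hi)=3, max(lo)=21)
Step 7: insert 38 -> lo=[1, 6, 21, 25] hi=[38, 38, 42] -> (len(lo)=4, len(hi)=3, max(lo)=25)
Step 8: insert 38 -> lo=[1, 6, 21, 25] hi=[38, 38, 38, 42] -> (len(lo)=4, len(hi)=4, max(lo)=25)
Step 9: insert 19 -> lo=[1, 6, 19, 21, 25] hi=[38, 38, 38, 42] -> (len(lo)=5, len(hi)=4, max(lo)=25)
Step 10: insert 7 -> lo=[1, 6, 7, 19, 21] hi=[25, 38, 38, 38, 42] -> (len(lo)=5, len(hi)=5, max(lo)=21)

Answer: (1,0,25) (1,1,25) (2,1,25) (2,2,25) (3,2,25) (3,3,21) (4,3,25) (4,4,25) (5,4,25) (5,5,21)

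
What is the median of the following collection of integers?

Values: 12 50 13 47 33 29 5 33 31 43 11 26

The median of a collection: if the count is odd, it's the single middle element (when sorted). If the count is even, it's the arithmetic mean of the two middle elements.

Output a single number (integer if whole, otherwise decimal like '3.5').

Step 1: insert 12 -> lo=[12] (size 1, max 12) hi=[] (size 0) -> median=12
Step 2: insert 50 -> lo=[12] (size 1, max 12) hi=[50] (size 1, min 50) -> median=31
Step 3: insert 13 -> lo=[12, 13] (size 2, max 13) hi=[50] (size 1, min 50) -> median=13
Step 4: insert 47 -> lo=[12, 13] (size 2, max 13) hi=[47, 50] (size 2, min 47) -> median=30
Step 5: insert 33 -> lo=[12, 13, 33] (size 3, max 33) hi=[47, 50] (size 2, min 47) -> median=33
Step 6: insert 29 -> lo=[12, 13, 29] (size 3, max 29) hi=[33, 47, 50] (size 3, min 33) -> median=31
Step 7: insert 5 -> lo=[5, 12, 13, 29] (size 4, max 29) hi=[33, 47, 50] (size 3, min 33) -> median=29
Step 8: insert 33 -> lo=[5, 12, 13, 29] (size 4, max 29) hi=[33, 33, 47, 50] (size 4, min 33) -> median=31
Step 9: insert 31 -> lo=[5, 12, 13, 29, 31] (size 5, max 31) hi=[33, 33, 47, 50] (size 4, min 33) -> median=31
Step 10: insert 43 -> lo=[5, 12, 13, 29, 31] (size 5, max 31) hi=[33, 33, 43, 47, 50] (size 5, min 33) -> median=32
Step 11: insert 11 -> lo=[5, 11, 12, 13, 29, 31] (size 6, max 31) hi=[33, 33, 43, 47, 50] (size 5, min 33) -> median=31
Step 12: insert 26 -> lo=[5, 11, 12, 13, 26, 29] (size 6, max 29) hi=[31, 33, 33, 43, 47, 50] (size 6, min 31) -> median=30

Answer: 30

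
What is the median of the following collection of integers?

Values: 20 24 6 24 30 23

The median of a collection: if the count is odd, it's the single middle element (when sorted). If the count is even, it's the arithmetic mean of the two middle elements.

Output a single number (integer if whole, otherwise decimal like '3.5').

Step 1: insert 20 -> lo=[20] (size 1, max 20) hi=[] (size 0) -> median=20
Step 2: insert 24 -> lo=[20] (size 1, max 20) hi=[24] (size 1, min 24) -> median=22
Step 3: insert 6 -> lo=[6, 20] (size 2, max 20) hi=[24] (size 1, min 24) -> median=20
Step 4: insert 24 -> lo=[6, 20] (size 2, max 20) hi=[24, 24] (size 2, min 24) -> median=22
Step 5: insert 30 -> lo=[6, 20, 24] (size 3, max 24) hi=[24, 30] (size 2, min 24) -> median=24
Step 6: insert 23 -> lo=[6, 20, 23] (size 3, max 23) hi=[24, 24, 30] (size 3, min 24) -> median=23.5

Answer: 23.5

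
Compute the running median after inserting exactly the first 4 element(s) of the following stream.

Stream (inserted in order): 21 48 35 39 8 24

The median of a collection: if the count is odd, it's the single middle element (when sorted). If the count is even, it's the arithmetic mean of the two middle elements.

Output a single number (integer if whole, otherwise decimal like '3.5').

Answer: 37

Derivation:
Step 1: insert 21 -> lo=[21] (size 1, max 21) hi=[] (size 0) -> median=21
Step 2: insert 48 -> lo=[21] (size 1, max 21) hi=[48] (size 1, min 48) -> median=34.5
Step 3: insert 35 -> lo=[21, 35] (size 2, max 35) hi=[48] (size 1, min 48) -> median=35
Step 4: insert 39 -> lo=[21, 35] (size 2, max 35) hi=[39, 48] (size 2, min 39) -> median=37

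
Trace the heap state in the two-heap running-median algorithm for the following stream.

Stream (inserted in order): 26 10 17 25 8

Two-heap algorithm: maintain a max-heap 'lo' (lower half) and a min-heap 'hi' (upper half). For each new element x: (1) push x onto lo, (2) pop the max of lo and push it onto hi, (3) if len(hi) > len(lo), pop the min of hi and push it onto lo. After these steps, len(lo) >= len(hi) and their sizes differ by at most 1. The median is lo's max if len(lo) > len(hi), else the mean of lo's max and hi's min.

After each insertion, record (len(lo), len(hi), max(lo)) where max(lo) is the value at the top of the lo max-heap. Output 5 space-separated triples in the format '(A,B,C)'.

Answer: (1,0,26) (1,1,10) (2,1,17) (2,2,17) (3,2,17)

Derivation:
Step 1: insert 26 -> lo=[26] hi=[] -> (len(lo)=1, len(hi)=0, max(lo)=26)
Step 2: insert 10 -> lo=[10] hi=[26] -> (len(lo)=1, len(hi)=1, max(lo)=10)
Step 3: insert 17 -> lo=[10, 17] hi=[26] -> (len(lo)=2, len(hi)=1, max(lo)=17)
Step 4: insert 25 -> lo=[10, 17] hi=[25, 26] -> (len(lo)=2, len(hi)=2, max(lo)=17)
Step 5: insert 8 -> lo=[8, 10, 17] hi=[25, 26] -> (len(lo)=3, len(hi)=2, max(lo)=17)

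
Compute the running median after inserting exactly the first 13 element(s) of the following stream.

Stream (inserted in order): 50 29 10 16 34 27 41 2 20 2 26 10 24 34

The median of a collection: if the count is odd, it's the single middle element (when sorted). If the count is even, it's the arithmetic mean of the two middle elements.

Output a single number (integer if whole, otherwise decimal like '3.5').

Step 1: insert 50 -> lo=[50] (size 1, max 50) hi=[] (size 0) -> median=50
Step 2: insert 29 -> lo=[29] (size 1, max 29) hi=[50] (size 1, min 50) -> median=39.5
Step 3: insert 10 -> lo=[10, 29] (size 2, max 29) hi=[50] (size 1, min 50) -> median=29
Step 4: insert 16 -> lo=[10, 16] (size 2, max 16) hi=[29, 50] (size 2, min 29) -> median=22.5
Step 5: insert 34 -> lo=[10, 16, 29] (size 3, max 29) hi=[34, 50] (size 2, min 34) -> median=29
Step 6: insert 27 -> lo=[10, 16, 27] (size 3, max 27) hi=[29, 34, 50] (size 3, min 29) -> median=28
Step 7: insert 41 -> lo=[10, 16, 27, 29] (size 4, max 29) hi=[34, 41, 50] (size 3, min 34) -> median=29
Step 8: insert 2 -> lo=[2, 10, 16, 27] (size 4, max 27) hi=[29, 34, 41, 50] (size 4, min 29) -> median=28
Step 9: insert 20 -> lo=[2, 10, 16, 20, 27] (size 5, max 27) hi=[29, 34, 41, 50] (size 4, min 29) -> median=27
Step 10: insert 2 -> lo=[2, 2, 10, 16, 20] (size 5, max 20) hi=[27, 29, 34, 41, 50] (size 5, min 27) -> median=23.5
Step 11: insert 26 -> lo=[2, 2, 10, 16, 20, 26] (size 6, max 26) hi=[27, 29, 34, 41, 50] (size 5, min 27) -> median=26
Step 12: insert 10 -> lo=[2, 2, 10, 10, 16, 20] (size 6, max 20) hi=[26, 27, 29, 34, 41, 50] (size 6, min 26) -> median=23
Step 13: insert 24 -> lo=[2, 2, 10, 10, 16, 20, 24] (size 7, max 24) hi=[26, 27, 29, 34, 41, 50] (size 6, min 26) -> median=24

Answer: 24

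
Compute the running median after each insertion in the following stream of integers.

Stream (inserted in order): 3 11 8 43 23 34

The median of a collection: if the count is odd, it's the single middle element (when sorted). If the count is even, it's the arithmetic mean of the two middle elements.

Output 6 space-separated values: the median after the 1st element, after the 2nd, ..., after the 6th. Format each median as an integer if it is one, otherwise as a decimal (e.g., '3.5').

Step 1: insert 3 -> lo=[3] (size 1, max 3) hi=[] (size 0) -> median=3
Step 2: insert 11 -> lo=[3] (size 1, max 3) hi=[11] (size 1, min 11) -> median=7
Step 3: insert 8 -> lo=[3, 8] (size 2, max 8) hi=[11] (size 1, min 11) -> median=8
Step 4: insert 43 -> lo=[3, 8] (size 2, max 8) hi=[11, 43] (size 2, min 11) -> median=9.5
Step 5: insert 23 -> lo=[3, 8, 11] (size 3, max 11) hi=[23, 43] (size 2, min 23) -> median=11
Step 6: insert 34 -> lo=[3, 8, 11] (size 3, max 11) hi=[23, 34, 43] (size 3, min 23) -> median=17

Answer: 3 7 8 9.5 11 17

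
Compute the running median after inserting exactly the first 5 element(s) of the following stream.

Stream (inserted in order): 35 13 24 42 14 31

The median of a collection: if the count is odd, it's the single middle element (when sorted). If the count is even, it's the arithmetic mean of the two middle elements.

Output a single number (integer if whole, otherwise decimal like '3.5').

Step 1: insert 35 -> lo=[35] (size 1, max 35) hi=[] (size 0) -> median=35
Step 2: insert 13 -> lo=[13] (size 1, max 13) hi=[35] (size 1, min 35) -> median=24
Step 3: insert 24 -> lo=[13, 24] (size 2, max 24) hi=[35] (size 1, min 35) -> median=24
Step 4: insert 42 -> lo=[13, 24] (size 2, max 24) hi=[35, 42] (size 2, min 35) -> median=29.5
Step 5: insert 14 -> lo=[13, 14, 24] (size 3, max 24) hi=[35, 42] (size 2, min 35) -> median=24

Answer: 24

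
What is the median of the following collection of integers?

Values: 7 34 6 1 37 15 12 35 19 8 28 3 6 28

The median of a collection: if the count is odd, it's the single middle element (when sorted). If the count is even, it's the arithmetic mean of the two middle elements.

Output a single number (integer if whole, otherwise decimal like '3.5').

Answer: 13.5

Derivation:
Step 1: insert 7 -> lo=[7] (size 1, max 7) hi=[] (size 0) -> median=7
Step 2: insert 34 -> lo=[7] (size 1, max 7) hi=[34] (size 1, min 34) -> median=20.5
Step 3: insert 6 -> lo=[6, 7] (size 2, max 7) hi=[34] (size 1, min 34) -> median=7
Step 4: insert 1 -> lo=[1, 6] (size 2, max 6) hi=[7, 34] (size 2, min 7) -> median=6.5
Step 5: insert 37 -> lo=[1, 6, 7] (size 3, max 7) hi=[34, 37] (size 2, min 34) -> median=7
Step 6: insert 15 -> lo=[1, 6, 7] (size 3, max 7) hi=[15, 34, 37] (size 3, min 15) -> median=11
Step 7: insert 12 -> lo=[1, 6, 7, 12] (size 4, max 12) hi=[15, 34, 37] (size 3, min 15) -> median=12
Step 8: insert 35 -> lo=[1, 6, 7, 12] (size 4, max 12) hi=[15, 34, 35, 37] (size 4, min 15) -> median=13.5
Step 9: insert 19 -> lo=[1, 6, 7, 12, 15] (size 5, max 15) hi=[19, 34, 35, 37] (size 4, min 19) -> median=15
Step 10: insert 8 -> lo=[1, 6, 7, 8, 12] (size 5, max 12) hi=[15, 19, 34, 35, 37] (size 5, min 15) -> median=13.5
Step 11: insert 28 -> lo=[1, 6, 7, 8, 12, 15] (size 6, max 15) hi=[19, 28, 34, 35, 37] (size 5, min 19) -> median=15
Step 12: insert 3 -> lo=[1, 3, 6, 7, 8, 12] (size 6, max 12) hi=[15, 19, 28, 34, 35, 37] (size 6, min 15) -> median=13.5
Step 13: insert 6 -> lo=[1, 3, 6, 6, 7, 8, 12] (size 7, max 12) hi=[15, 19, 28, 34, 35, 37] (size 6, min 15) -> median=12
Step 14: insert 28 -> lo=[1, 3, 6, 6, 7, 8, 12] (size 7, max 12) hi=[15, 19, 28, 28, 34, 35, 37] (size 7, min 15) -> median=13.5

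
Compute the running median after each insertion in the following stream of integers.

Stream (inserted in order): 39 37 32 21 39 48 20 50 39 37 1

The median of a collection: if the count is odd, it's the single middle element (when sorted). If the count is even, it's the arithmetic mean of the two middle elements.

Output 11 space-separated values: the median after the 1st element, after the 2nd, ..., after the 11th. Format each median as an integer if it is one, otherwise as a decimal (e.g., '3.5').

Answer: 39 38 37 34.5 37 38 37 38 39 38 37

Derivation:
Step 1: insert 39 -> lo=[39] (size 1, max 39) hi=[] (size 0) -> median=39
Step 2: insert 37 -> lo=[37] (size 1, max 37) hi=[39] (size 1, min 39) -> median=38
Step 3: insert 32 -> lo=[32, 37] (size 2, max 37) hi=[39] (size 1, min 39) -> median=37
Step 4: insert 21 -> lo=[21, 32] (size 2, max 32) hi=[37, 39] (size 2, min 37) -> median=34.5
Step 5: insert 39 -> lo=[21, 32, 37] (size 3, max 37) hi=[39, 39] (size 2, min 39) -> median=37
Step 6: insert 48 -> lo=[21, 32, 37] (size 3, max 37) hi=[39, 39, 48] (size 3, min 39) -> median=38
Step 7: insert 20 -> lo=[20, 21, 32, 37] (size 4, max 37) hi=[39, 39, 48] (size 3, min 39) -> median=37
Step 8: insert 50 -> lo=[20, 21, 32, 37] (size 4, max 37) hi=[39, 39, 48, 50] (size 4, min 39) -> median=38
Step 9: insert 39 -> lo=[20, 21, 32, 37, 39] (size 5, max 39) hi=[39, 39, 48, 50] (size 4, min 39) -> median=39
Step 10: insert 37 -> lo=[20, 21, 32, 37, 37] (size 5, max 37) hi=[39, 39, 39, 48, 50] (size 5, min 39) -> median=38
Step 11: insert 1 -> lo=[1, 20, 21, 32, 37, 37] (size 6, max 37) hi=[39, 39, 39, 48, 50] (size 5, min 39) -> median=37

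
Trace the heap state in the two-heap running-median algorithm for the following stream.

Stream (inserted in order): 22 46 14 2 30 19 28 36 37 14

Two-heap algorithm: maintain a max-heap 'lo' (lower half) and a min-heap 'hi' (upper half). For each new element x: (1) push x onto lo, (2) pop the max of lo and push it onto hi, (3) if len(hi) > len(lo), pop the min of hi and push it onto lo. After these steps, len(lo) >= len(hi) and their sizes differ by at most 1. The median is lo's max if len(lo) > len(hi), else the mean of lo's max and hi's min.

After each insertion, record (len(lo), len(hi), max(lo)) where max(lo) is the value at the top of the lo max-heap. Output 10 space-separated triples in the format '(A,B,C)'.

Step 1: insert 22 -> lo=[22] hi=[] -> (len(lo)=1, len(hi)=0, max(lo)=22)
Step 2: insert 46 -> lo=[22] hi=[46] -> (len(lo)=1, len(hi)=1, max(lo)=22)
Step 3: insert 14 -> lo=[14, 22] hi=[46] -> (len(lo)=2, len(hi)=1, max(lo)=22)
Step 4: insert 2 -> lo=[2, 14] hi=[22, 46] -> (len(lo)=2, len(hi)=2, max(lo)=14)
Step 5: insert 30 -> lo=[2, 14, 22] hi=[30, 46] -> (len(lo)=3, len(hi)=2, max(lo)=22)
Step 6: insert 19 -> lo=[2, 14, 19] hi=[22, 30, 46] -> (len(lo)=3, len(hi)=3, max(lo)=19)
Step 7: insert 28 -> lo=[2, 14, 19, 22] hi=[28, 30, 46] -> (len(lo)=4, len(hi)=3, max(lo)=22)
Step 8: insert 36 -> lo=[2, 14, 19, 22] hi=[28, 30, 36, 46] -> (len(lo)=4, len(hi)=4, max(lo)=22)
Step 9: insert 37 -> lo=[2, 14, 19, 22, 28] hi=[30, 36, 37, 46] -> (len(lo)=5, len(hi)=4, max(lo)=28)
Step 10: insert 14 -> lo=[2, 14, 14, 19, 22] hi=[28, 30, 36, 37, 46] -> (len(lo)=5, len(hi)=5, max(lo)=22)

Answer: (1,0,22) (1,1,22) (2,1,22) (2,2,14) (3,2,22) (3,3,19) (4,3,22) (4,4,22) (5,4,28) (5,5,22)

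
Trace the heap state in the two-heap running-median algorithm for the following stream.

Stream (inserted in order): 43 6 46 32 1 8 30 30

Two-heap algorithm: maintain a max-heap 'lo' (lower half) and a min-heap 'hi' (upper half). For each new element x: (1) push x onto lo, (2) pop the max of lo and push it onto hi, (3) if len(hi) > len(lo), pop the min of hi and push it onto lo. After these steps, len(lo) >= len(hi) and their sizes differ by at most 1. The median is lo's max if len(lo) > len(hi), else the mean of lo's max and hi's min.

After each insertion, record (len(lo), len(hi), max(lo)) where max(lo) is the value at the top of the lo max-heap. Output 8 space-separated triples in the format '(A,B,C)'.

Step 1: insert 43 -> lo=[43] hi=[] -> (len(lo)=1, len(hi)=0, max(lo)=43)
Step 2: insert 6 -> lo=[6] hi=[43] -> (len(lo)=1, len(hi)=1, max(lo)=6)
Step 3: insert 46 -> lo=[6, 43] hi=[46] -> (len(lo)=2, len(hi)=1, max(lo)=43)
Step 4: insert 32 -> lo=[6, 32] hi=[43, 46] -> (len(lo)=2, len(hi)=2, max(lo)=32)
Step 5: insert 1 -> lo=[1, 6, 32] hi=[43, 46] -> (len(lo)=3, len(hi)=2, max(lo)=32)
Step 6: insert 8 -> lo=[1, 6, 8] hi=[32, 43, 46] -> (len(lo)=3, len(hi)=3, max(lo)=8)
Step 7: insert 30 -> lo=[1, 6, 8, 30] hi=[32, 43, 46] -> (len(lo)=4, len(hi)=3, max(lo)=30)
Step 8: insert 30 -> lo=[1, 6, 8, 30] hi=[30, 32, 43, 46] -> (len(lo)=4, len(hi)=4, max(lo)=30)

Answer: (1,0,43) (1,1,6) (2,1,43) (2,2,32) (3,2,32) (3,3,8) (4,3,30) (4,4,30)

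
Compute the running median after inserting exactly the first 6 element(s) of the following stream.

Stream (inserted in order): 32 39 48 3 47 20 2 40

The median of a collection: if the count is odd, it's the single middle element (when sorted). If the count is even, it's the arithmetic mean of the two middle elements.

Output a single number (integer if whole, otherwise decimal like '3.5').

Step 1: insert 32 -> lo=[32] (size 1, max 32) hi=[] (size 0) -> median=32
Step 2: insert 39 -> lo=[32] (size 1, max 32) hi=[39] (size 1, min 39) -> median=35.5
Step 3: insert 48 -> lo=[32, 39] (size 2, max 39) hi=[48] (size 1, min 48) -> median=39
Step 4: insert 3 -> lo=[3, 32] (size 2, max 32) hi=[39, 48] (size 2, min 39) -> median=35.5
Step 5: insert 47 -> lo=[3, 32, 39] (size 3, max 39) hi=[47, 48] (size 2, min 47) -> median=39
Step 6: insert 20 -> lo=[3, 20, 32] (size 3, max 32) hi=[39, 47, 48] (size 3, min 39) -> median=35.5

Answer: 35.5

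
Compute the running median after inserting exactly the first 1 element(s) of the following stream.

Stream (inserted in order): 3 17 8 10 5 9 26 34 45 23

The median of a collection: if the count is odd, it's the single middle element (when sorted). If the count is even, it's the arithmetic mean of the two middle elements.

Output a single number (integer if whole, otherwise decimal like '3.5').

Answer: 3

Derivation:
Step 1: insert 3 -> lo=[3] (size 1, max 3) hi=[] (size 0) -> median=3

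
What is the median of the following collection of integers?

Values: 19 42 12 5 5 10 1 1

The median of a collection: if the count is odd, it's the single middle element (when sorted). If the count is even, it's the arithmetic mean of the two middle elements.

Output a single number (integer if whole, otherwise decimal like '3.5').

Answer: 7.5

Derivation:
Step 1: insert 19 -> lo=[19] (size 1, max 19) hi=[] (size 0) -> median=19
Step 2: insert 42 -> lo=[19] (size 1, max 19) hi=[42] (size 1, min 42) -> median=30.5
Step 3: insert 12 -> lo=[12, 19] (size 2, max 19) hi=[42] (size 1, min 42) -> median=19
Step 4: insert 5 -> lo=[5, 12] (size 2, max 12) hi=[19, 42] (size 2, min 19) -> median=15.5
Step 5: insert 5 -> lo=[5, 5, 12] (size 3, max 12) hi=[19, 42] (size 2, min 19) -> median=12
Step 6: insert 10 -> lo=[5, 5, 10] (size 3, max 10) hi=[12, 19, 42] (size 3, min 12) -> median=11
Step 7: insert 1 -> lo=[1, 5, 5, 10] (size 4, max 10) hi=[12, 19, 42] (size 3, min 12) -> median=10
Step 8: insert 1 -> lo=[1, 1, 5, 5] (size 4, max 5) hi=[10, 12, 19, 42] (size 4, min 10) -> median=7.5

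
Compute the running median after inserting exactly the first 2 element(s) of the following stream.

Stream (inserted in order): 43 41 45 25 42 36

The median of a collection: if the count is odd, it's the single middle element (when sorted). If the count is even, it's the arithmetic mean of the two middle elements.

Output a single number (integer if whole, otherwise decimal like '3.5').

Step 1: insert 43 -> lo=[43] (size 1, max 43) hi=[] (size 0) -> median=43
Step 2: insert 41 -> lo=[41] (size 1, max 41) hi=[43] (size 1, min 43) -> median=42

Answer: 42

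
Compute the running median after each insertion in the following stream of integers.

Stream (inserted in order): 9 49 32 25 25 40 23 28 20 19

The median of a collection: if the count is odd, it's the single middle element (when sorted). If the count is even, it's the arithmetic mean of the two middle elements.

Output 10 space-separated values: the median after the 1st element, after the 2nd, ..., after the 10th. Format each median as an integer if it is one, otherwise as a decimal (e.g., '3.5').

Answer: 9 29 32 28.5 25 28.5 25 26.5 25 25

Derivation:
Step 1: insert 9 -> lo=[9] (size 1, max 9) hi=[] (size 0) -> median=9
Step 2: insert 49 -> lo=[9] (size 1, max 9) hi=[49] (size 1, min 49) -> median=29
Step 3: insert 32 -> lo=[9, 32] (size 2, max 32) hi=[49] (size 1, min 49) -> median=32
Step 4: insert 25 -> lo=[9, 25] (size 2, max 25) hi=[32, 49] (size 2, min 32) -> median=28.5
Step 5: insert 25 -> lo=[9, 25, 25] (size 3, max 25) hi=[32, 49] (size 2, min 32) -> median=25
Step 6: insert 40 -> lo=[9, 25, 25] (size 3, max 25) hi=[32, 40, 49] (size 3, min 32) -> median=28.5
Step 7: insert 23 -> lo=[9, 23, 25, 25] (size 4, max 25) hi=[32, 40, 49] (size 3, min 32) -> median=25
Step 8: insert 28 -> lo=[9, 23, 25, 25] (size 4, max 25) hi=[28, 32, 40, 49] (size 4, min 28) -> median=26.5
Step 9: insert 20 -> lo=[9, 20, 23, 25, 25] (size 5, max 25) hi=[28, 32, 40, 49] (size 4, min 28) -> median=25
Step 10: insert 19 -> lo=[9, 19, 20, 23, 25] (size 5, max 25) hi=[25, 28, 32, 40, 49] (size 5, min 25) -> median=25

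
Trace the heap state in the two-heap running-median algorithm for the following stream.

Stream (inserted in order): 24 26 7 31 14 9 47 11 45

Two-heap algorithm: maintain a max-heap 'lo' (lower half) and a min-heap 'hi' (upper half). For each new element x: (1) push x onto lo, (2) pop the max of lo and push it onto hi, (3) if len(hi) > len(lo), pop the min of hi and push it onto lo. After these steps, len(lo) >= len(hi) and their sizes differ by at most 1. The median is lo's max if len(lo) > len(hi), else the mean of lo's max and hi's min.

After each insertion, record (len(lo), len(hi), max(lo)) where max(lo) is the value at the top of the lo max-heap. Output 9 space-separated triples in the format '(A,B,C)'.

Answer: (1,0,24) (1,1,24) (2,1,24) (2,2,24) (3,2,24) (3,3,14) (4,3,24) (4,4,14) (5,4,24)

Derivation:
Step 1: insert 24 -> lo=[24] hi=[] -> (len(lo)=1, len(hi)=0, max(lo)=24)
Step 2: insert 26 -> lo=[24] hi=[26] -> (len(lo)=1, len(hi)=1, max(lo)=24)
Step 3: insert 7 -> lo=[7, 24] hi=[26] -> (len(lo)=2, len(hi)=1, max(lo)=24)
Step 4: insert 31 -> lo=[7, 24] hi=[26, 31] -> (len(lo)=2, len(hi)=2, max(lo)=24)
Step 5: insert 14 -> lo=[7, 14, 24] hi=[26, 31] -> (len(lo)=3, len(hi)=2, max(lo)=24)
Step 6: insert 9 -> lo=[7, 9, 14] hi=[24, 26, 31] -> (len(lo)=3, len(hi)=3, max(lo)=14)
Step 7: insert 47 -> lo=[7, 9, 14, 24] hi=[26, 31, 47] -> (len(lo)=4, len(hi)=3, max(lo)=24)
Step 8: insert 11 -> lo=[7, 9, 11, 14] hi=[24, 26, 31, 47] -> (len(lo)=4, len(hi)=4, max(lo)=14)
Step 9: insert 45 -> lo=[7, 9, 11, 14, 24] hi=[26, 31, 45, 47] -> (len(lo)=5, len(hi)=4, max(lo)=24)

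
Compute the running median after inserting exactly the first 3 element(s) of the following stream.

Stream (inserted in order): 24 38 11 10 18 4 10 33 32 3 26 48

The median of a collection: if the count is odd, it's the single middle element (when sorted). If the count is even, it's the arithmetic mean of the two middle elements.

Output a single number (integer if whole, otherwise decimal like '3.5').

Step 1: insert 24 -> lo=[24] (size 1, max 24) hi=[] (size 0) -> median=24
Step 2: insert 38 -> lo=[24] (size 1, max 24) hi=[38] (size 1, min 38) -> median=31
Step 3: insert 11 -> lo=[11, 24] (size 2, max 24) hi=[38] (size 1, min 38) -> median=24

Answer: 24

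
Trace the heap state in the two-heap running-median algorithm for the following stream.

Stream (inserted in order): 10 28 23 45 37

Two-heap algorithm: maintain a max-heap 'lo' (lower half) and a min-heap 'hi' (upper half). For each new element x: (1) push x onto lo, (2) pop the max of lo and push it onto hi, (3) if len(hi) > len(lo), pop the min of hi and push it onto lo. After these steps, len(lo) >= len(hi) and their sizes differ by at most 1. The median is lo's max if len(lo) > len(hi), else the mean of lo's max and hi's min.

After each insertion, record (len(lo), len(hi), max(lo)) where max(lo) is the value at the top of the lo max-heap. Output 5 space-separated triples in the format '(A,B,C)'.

Answer: (1,0,10) (1,1,10) (2,1,23) (2,2,23) (3,2,28)

Derivation:
Step 1: insert 10 -> lo=[10] hi=[] -> (len(lo)=1, len(hi)=0, max(lo)=10)
Step 2: insert 28 -> lo=[10] hi=[28] -> (len(lo)=1, len(hi)=1, max(lo)=10)
Step 3: insert 23 -> lo=[10, 23] hi=[28] -> (len(lo)=2, len(hi)=1, max(lo)=23)
Step 4: insert 45 -> lo=[10, 23] hi=[28, 45] -> (len(lo)=2, len(hi)=2, max(lo)=23)
Step 5: insert 37 -> lo=[10, 23, 28] hi=[37, 45] -> (len(lo)=3, len(hi)=2, max(lo)=28)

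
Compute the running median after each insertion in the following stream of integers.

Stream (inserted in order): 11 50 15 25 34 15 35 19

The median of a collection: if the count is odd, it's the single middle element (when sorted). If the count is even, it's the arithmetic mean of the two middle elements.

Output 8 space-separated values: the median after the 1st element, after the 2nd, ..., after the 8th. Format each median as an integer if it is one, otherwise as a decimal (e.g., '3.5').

Answer: 11 30.5 15 20 25 20 25 22

Derivation:
Step 1: insert 11 -> lo=[11] (size 1, max 11) hi=[] (size 0) -> median=11
Step 2: insert 50 -> lo=[11] (size 1, max 11) hi=[50] (size 1, min 50) -> median=30.5
Step 3: insert 15 -> lo=[11, 15] (size 2, max 15) hi=[50] (size 1, min 50) -> median=15
Step 4: insert 25 -> lo=[11, 15] (size 2, max 15) hi=[25, 50] (size 2, min 25) -> median=20
Step 5: insert 34 -> lo=[11, 15, 25] (size 3, max 25) hi=[34, 50] (size 2, min 34) -> median=25
Step 6: insert 15 -> lo=[11, 15, 15] (size 3, max 15) hi=[25, 34, 50] (size 3, min 25) -> median=20
Step 7: insert 35 -> lo=[11, 15, 15, 25] (size 4, max 25) hi=[34, 35, 50] (size 3, min 34) -> median=25
Step 8: insert 19 -> lo=[11, 15, 15, 19] (size 4, max 19) hi=[25, 34, 35, 50] (size 4, min 25) -> median=22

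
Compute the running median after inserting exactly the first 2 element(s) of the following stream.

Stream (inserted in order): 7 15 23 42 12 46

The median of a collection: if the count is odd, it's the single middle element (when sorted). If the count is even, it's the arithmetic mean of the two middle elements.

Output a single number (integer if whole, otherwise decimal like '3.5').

Step 1: insert 7 -> lo=[7] (size 1, max 7) hi=[] (size 0) -> median=7
Step 2: insert 15 -> lo=[7] (size 1, max 7) hi=[15] (size 1, min 15) -> median=11

Answer: 11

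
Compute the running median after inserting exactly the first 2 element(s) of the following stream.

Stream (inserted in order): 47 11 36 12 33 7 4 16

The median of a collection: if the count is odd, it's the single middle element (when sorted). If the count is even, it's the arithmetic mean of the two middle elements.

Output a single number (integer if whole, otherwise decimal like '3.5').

Answer: 29

Derivation:
Step 1: insert 47 -> lo=[47] (size 1, max 47) hi=[] (size 0) -> median=47
Step 2: insert 11 -> lo=[11] (size 1, max 11) hi=[47] (size 1, min 47) -> median=29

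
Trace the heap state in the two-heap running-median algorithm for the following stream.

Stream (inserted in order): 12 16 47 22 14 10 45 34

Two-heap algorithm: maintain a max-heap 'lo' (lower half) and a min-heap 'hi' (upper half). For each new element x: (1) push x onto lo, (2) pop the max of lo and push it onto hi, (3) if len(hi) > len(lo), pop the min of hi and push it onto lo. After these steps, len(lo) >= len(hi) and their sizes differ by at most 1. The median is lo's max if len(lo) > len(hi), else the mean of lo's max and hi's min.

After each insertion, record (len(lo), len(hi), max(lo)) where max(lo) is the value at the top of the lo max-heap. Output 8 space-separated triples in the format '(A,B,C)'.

Step 1: insert 12 -> lo=[12] hi=[] -> (len(lo)=1, len(hi)=0, max(lo)=12)
Step 2: insert 16 -> lo=[12] hi=[16] -> (len(lo)=1, len(hi)=1, max(lo)=12)
Step 3: insert 47 -> lo=[12, 16] hi=[47] -> (len(lo)=2, len(hi)=1, max(lo)=16)
Step 4: insert 22 -> lo=[12, 16] hi=[22, 47] -> (len(lo)=2, len(hi)=2, max(lo)=16)
Step 5: insert 14 -> lo=[12, 14, 16] hi=[22, 47] -> (len(lo)=3, len(hi)=2, max(lo)=16)
Step 6: insert 10 -> lo=[10, 12, 14] hi=[16, 22, 47] -> (len(lo)=3, len(hi)=3, max(lo)=14)
Step 7: insert 45 -> lo=[10, 12, 14, 16] hi=[22, 45, 47] -> (len(lo)=4, len(hi)=3, max(lo)=16)
Step 8: insert 34 -> lo=[10, 12, 14, 16] hi=[22, 34, 45, 47] -> (len(lo)=4, len(hi)=4, max(lo)=16)

Answer: (1,0,12) (1,1,12) (2,1,16) (2,2,16) (3,2,16) (3,3,14) (4,3,16) (4,4,16)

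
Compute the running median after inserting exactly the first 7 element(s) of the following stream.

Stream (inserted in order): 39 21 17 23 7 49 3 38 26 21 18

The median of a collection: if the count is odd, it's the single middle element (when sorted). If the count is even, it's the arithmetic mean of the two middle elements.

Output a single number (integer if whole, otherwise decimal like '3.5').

Step 1: insert 39 -> lo=[39] (size 1, max 39) hi=[] (size 0) -> median=39
Step 2: insert 21 -> lo=[21] (size 1, max 21) hi=[39] (size 1, min 39) -> median=30
Step 3: insert 17 -> lo=[17, 21] (size 2, max 21) hi=[39] (size 1, min 39) -> median=21
Step 4: insert 23 -> lo=[17, 21] (size 2, max 21) hi=[23, 39] (size 2, min 23) -> median=22
Step 5: insert 7 -> lo=[7, 17, 21] (size 3, max 21) hi=[23, 39] (size 2, min 23) -> median=21
Step 6: insert 49 -> lo=[7, 17, 21] (size 3, max 21) hi=[23, 39, 49] (size 3, min 23) -> median=22
Step 7: insert 3 -> lo=[3, 7, 17, 21] (size 4, max 21) hi=[23, 39, 49] (size 3, min 23) -> median=21

Answer: 21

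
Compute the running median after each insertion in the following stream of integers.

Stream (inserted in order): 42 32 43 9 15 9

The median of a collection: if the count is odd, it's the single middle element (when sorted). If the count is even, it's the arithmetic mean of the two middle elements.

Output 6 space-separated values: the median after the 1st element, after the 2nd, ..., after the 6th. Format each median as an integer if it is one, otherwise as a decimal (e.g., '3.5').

Step 1: insert 42 -> lo=[42] (size 1, max 42) hi=[] (size 0) -> median=42
Step 2: insert 32 -> lo=[32] (size 1, max 32) hi=[42] (size 1, min 42) -> median=37
Step 3: insert 43 -> lo=[32, 42] (size 2, max 42) hi=[43] (size 1, min 43) -> median=42
Step 4: insert 9 -> lo=[9, 32] (size 2, max 32) hi=[42, 43] (size 2, min 42) -> median=37
Step 5: insert 15 -> lo=[9, 15, 32] (size 3, max 32) hi=[42, 43] (size 2, min 42) -> median=32
Step 6: insert 9 -> lo=[9, 9, 15] (size 3, max 15) hi=[32, 42, 43] (size 3, min 32) -> median=23.5

Answer: 42 37 42 37 32 23.5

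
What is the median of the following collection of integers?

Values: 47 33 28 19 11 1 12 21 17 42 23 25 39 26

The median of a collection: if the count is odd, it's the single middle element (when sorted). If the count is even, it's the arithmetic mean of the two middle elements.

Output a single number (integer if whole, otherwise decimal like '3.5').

Step 1: insert 47 -> lo=[47] (size 1, max 47) hi=[] (size 0) -> median=47
Step 2: insert 33 -> lo=[33] (size 1, max 33) hi=[47] (size 1, min 47) -> median=40
Step 3: insert 28 -> lo=[28, 33] (size 2, max 33) hi=[47] (size 1, min 47) -> median=33
Step 4: insert 19 -> lo=[19, 28] (size 2, max 28) hi=[33, 47] (size 2, min 33) -> median=30.5
Step 5: insert 11 -> lo=[11, 19, 28] (size 3, max 28) hi=[33, 47] (size 2, min 33) -> median=28
Step 6: insert 1 -> lo=[1, 11, 19] (size 3, max 19) hi=[28, 33, 47] (size 3, min 28) -> median=23.5
Step 7: insert 12 -> lo=[1, 11, 12, 19] (size 4, max 19) hi=[28, 33, 47] (size 3, min 28) -> median=19
Step 8: insert 21 -> lo=[1, 11, 12, 19] (size 4, max 19) hi=[21, 28, 33, 47] (size 4, min 21) -> median=20
Step 9: insert 17 -> lo=[1, 11, 12, 17, 19] (size 5, max 19) hi=[21, 28, 33, 47] (size 4, min 21) -> median=19
Step 10: insert 42 -> lo=[1, 11, 12, 17, 19] (size 5, max 19) hi=[21, 28, 33, 42, 47] (size 5, min 21) -> median=20
Step 11: insert 23 -> lo=[1, 11, 12, 17, 19, 21] (size 6, max 21) hi=[23, 28, 33, 42, 47] (size 5, min 23) -> median=21
Step 12: insert 25 -> lo=[1, 11, 12, 17, 19, 21] (size 6, max 21) hi=[23, 25, 28, 33, 42, 47] (size 6, min 23) -> median=22
Step 13: insert 39 -> lo=[1, 11, 12, 17, 19, 21, 23] (size 7, max 23) hi=[25, 28, 33, 39, 42, 47] (size 6, min 25) -> median=23
Step 14: insert 26 -> lo=[1, 11, 12, 17, 19, 21, 23] (size 7, max 23) hi=[25, 26, 28, 33, 39, 42, 47] (size 7, min 25) -> median=24

Answer: 24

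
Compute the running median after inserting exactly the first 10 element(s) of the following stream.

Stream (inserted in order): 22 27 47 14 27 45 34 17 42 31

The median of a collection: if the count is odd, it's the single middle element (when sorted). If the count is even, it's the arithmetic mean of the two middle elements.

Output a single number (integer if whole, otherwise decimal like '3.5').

Step 1: insert 22 -> lo=[22] (size 1, max 22) hi=[] (size 0) -> median=22
Step 2: insert 27 -> lo=[22] (size 1, max 22) hi=[27] (size 1, min 27) -> median=24.5
Step 3: insert 47 -> lo=[22, 27] (size 2, max 27) hi=[47] (size 1, min 47) -> median=27
Step 4: insert 14 -> lo=[14, 22] (size 2, max 22) hi=[27, 47] (size 2, min 27) -> median=24.5
Step 5: insert 27 -> lo=[14, 22, 27] (size 3, max 27) hi=[27, 47] (size 2, min 27) -> median=27
Step 6: insert 45 -> lo=[14, 22, 27] (size 3, max 27) hi=[27, 45, 47] (size 3, min 27) -> median=27
Step 7: insert 34 -> lo=[14, 22, 27, 27] (size 4, max 27) hi=[34, 45, 47] (size 3, min 34) -> median=27
Step 8: insert 17 -> lo=[14, 17, 22, 27] (size 4, max 27) hi=[27, 34, 45, 47] (size 4, min 27) -> median=27
Step 9: insert 42 -> lo=[14, 17, 22, 27, 27] (size 5, max 27) hi=[34, 42, 45, 47] (size 4, min 34) -> median=27
Step 10: insert 31 -> lo=[14, 17, 22, 27, 27] (size 5, max 27) hi=[31, 34, 42, 45, 47] (size 5, min 31) -> median=29

Answer: 29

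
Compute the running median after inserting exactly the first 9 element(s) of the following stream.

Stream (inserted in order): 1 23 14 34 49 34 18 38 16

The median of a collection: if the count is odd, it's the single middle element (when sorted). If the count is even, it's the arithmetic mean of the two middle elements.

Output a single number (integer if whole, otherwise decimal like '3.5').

Answer: 23

Derivation:
Step 1: insert 1 -> lo=[1] (size 1, max 1) hi=[] (size 0) -> median=1
Step 2: insert 23 -> lo=[1] (size 1, max 1) hi=[23] (size 1, min 23) -> median=12
Step 3: insert 14 -> lo=[1, 14] (size 2, max 14) hi=[23] (size 1, min 23) -> median=14
Step 4: insert 34 -> lo=[1, 14] (size 2, max 14) hi=[23, 34] (size 2, min 23) -> median=18.5
Step 5: insert 49 -> lo=[1, 14, 23] (size 3, max 23) hi=[34, 49] (size 2, min 34) -> median=23
Step 6: insert 34 -> lo=[1, 14, 23] (size 3, max 23) hi=[34, 34, 49] (size 3, min 34) -> median=28.5
Step 7: insert 18 -> lo=[1, 14, 18, 23] (size 4, max 23) hi=[34, 34, 49] (size 3, min 34) -> median=23
Step 8: insert 38 -> lo=[1, 14, 18, 23] (size 4, max 23) hi=[34, 34, 38, 49] (size 4, min 34) -> median=28.5
Step 9: insert 16 -> lo=[1, 14, 16, 18, 23] (size 5, max 23) hi=[34, 34, 38, 49] (size 4, min 34) -> median=23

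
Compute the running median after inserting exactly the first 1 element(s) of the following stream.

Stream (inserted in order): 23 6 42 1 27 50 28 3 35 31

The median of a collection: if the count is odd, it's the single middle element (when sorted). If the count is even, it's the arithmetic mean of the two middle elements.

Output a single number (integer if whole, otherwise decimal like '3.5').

Step 1: insert 23 -> lo=[23] (size 1, max 23) hi=[] (size 0) -> median=23

Answer: 23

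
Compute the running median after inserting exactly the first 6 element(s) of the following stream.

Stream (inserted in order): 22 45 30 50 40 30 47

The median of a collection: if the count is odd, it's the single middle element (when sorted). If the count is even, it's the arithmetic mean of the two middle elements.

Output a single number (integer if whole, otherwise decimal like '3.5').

Step 1: insert 22 -> lo=[22] (size 1, max 22) hi=[] (size 0) -> median=22
Step 2: insert 45 -> lo=[22] (size 1, max 22) hi=[45] (size 1, min 45) -> median=33.5
Step 3: insert 30 -> lo=[22, 30] (size 2, max 30) hi=[45] (size 1, min 45) -> median=30
Step 4: insert 50 -> lo=[22, 30] (size 2, max 30) hi=[45, 50] (size 2, min 45) -> median=37.5
Step 5: insert 40 -> lo=[22, 30, 40] (size 3, max 40) hi=[45, 50] (size 2, min 45) -> median=40
Step 6: insert 30 -> lo=[22, 30, 30] (size 3, max 30) hi=[40, 45, 50] (size 3, min 40) -> median=35

Answer: 35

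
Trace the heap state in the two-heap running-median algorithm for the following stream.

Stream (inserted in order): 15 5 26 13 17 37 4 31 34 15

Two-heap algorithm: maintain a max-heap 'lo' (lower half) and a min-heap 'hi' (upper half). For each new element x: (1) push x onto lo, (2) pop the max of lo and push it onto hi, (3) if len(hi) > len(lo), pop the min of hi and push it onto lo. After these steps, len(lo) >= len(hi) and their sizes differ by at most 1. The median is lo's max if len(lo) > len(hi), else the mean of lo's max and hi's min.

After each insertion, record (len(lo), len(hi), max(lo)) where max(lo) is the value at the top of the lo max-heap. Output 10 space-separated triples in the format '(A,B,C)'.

Answer: (1,0,15) (1,1,5) (2,1,15) (2,2,13) (3,2,15) (3,3,15) (4,3,15) (4,4,15) (5,4,17) (5,5,15)

Derivation:
Step 1: insert 15 -> lo=[15] hi=[] -> (len(lo)=1, len(hi)=0, max(lo)=15)
Step 2: insert 5 -> lo=[5] hi=[15] -> (len(lo)=1, len(hi)=1, max(lo)=5)
Step 3: insert 26 -> lo=[5, 15] hi=[26] -> (len(lo)=2, len(hi)=1, max(lo)=15)
Step 4: insert 13 -> lo=[5, 13] hi=[15, 26] -> (len(lo)=2, len(hi)=2, max(lo)=13)
Step 5: insert 17 -> lo=[5, 13, 15] hi=[17, 26] -> (len(lo)=3, len(hi)=2, max(lo)=15)
Step 6: insert 37 -> lo=[5, 13, 15] hi=[17, 26, 37] -> (len(lo)=3, len(hi)=3, max(lo)=15)
Step 7: insert 4 -> lo=[4, 5, 13, 15] hi=[17, 26, 37] -> (len(lo)=4, len(hi)=3, max(lo)=15)
Step 8: insert 31 -> lo=[4, 5, 13, 15] hi=[17, 26, 31, 37] -> (len(lo)=4, len(hi)=4, max(lo)=15)
Step 9: insert 34 -> lo=[4, 5, 13, 15, 17] hi=[26, 31, 34, 37] -> (len(lo)=5, len(hi)=4, max(lo)=17)
Step 10: insert 15 -> lo=[4, 5, 13, 15, 15] hi=[17, 26, 31, 34, 37] -> (len(lo)=5, len(hi)=5, max(lo)=15)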